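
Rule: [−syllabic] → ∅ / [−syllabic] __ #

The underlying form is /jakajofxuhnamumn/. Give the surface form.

/n/ is the second consonant of a word-final cluster /mn/, so it deletes.
Surface form: [jakajofxuhnamum].

jakajofxuhnamum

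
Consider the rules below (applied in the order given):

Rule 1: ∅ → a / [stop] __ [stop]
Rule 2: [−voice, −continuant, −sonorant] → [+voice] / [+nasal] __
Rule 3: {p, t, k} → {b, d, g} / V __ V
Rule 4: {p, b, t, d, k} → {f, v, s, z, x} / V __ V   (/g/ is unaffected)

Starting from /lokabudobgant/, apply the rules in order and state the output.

logavuzovagand

Rule 1 (stop-cluster a-epenthesis): /b/ and /g/ form a stop–stop cluster, so [a] is inserted between them. /lokabudobgant/ → lokabudobagant.
Rule 2 (post-nasal voicing): /t/ is a voiceless stop immediately after the nasal /n/, so it voices to [d]. /lokabudobagant/ → lokabudobagand.
Rule 3 (intervocalic voicing): /k/ is a voiceless stop between vowels /o/ and /a/, so it voices to [g]. /lokabudobagand/ → logabudobagand.
Rule 4 (intervocalic spirantization): /b/ is a stop between vowels /a/ and /u/, so it spirantizes to the fricative [v]. /d/ is a stop between vowels /u/ and /o/, so it spirantizes to the fricative [z]. /b/ is a stop between vowels /o/ and /a/, so it spirantizes to the fricative [v]. /logabudobagand/ → logavuzovagand.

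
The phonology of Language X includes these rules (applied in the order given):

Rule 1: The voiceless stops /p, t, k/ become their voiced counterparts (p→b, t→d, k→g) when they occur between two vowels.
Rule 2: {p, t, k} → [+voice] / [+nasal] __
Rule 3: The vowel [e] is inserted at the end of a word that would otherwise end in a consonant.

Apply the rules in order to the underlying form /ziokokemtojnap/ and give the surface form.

Rule 1 (intervocalic voicing): /k/ is a voiceless stop between vowels /o/ and /o/, so it voices to [g]. /k/ is a voiceless stop between vowels /o/ and /e/, so it voices to [g]. /ziokokemtojnap/ → ziogogemtojnap.
Rule 2 (post-nasal voicing): /t/ is a voiceless stop immediately after the nasal /m/, so it voices to [d]. /ziogogemtojnap/ → ziogogemdojnap.
Rule 3 (final e-epenthesis): the form ends in the consonant /p/, so [e] is inserted word-finally. /ziogogemdojnap/ → ziogogemdojnape.

ziogogemdojnape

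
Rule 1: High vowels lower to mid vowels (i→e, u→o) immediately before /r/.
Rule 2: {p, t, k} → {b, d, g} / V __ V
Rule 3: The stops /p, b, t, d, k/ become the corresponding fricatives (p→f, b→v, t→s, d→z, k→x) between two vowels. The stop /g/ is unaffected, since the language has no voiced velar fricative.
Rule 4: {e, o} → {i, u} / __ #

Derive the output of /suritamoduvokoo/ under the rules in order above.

Rule 1 (pre-rhotic lowering): /u/ is a high vowel immediately before /r/, so it lowers to [o]. /suritamoduvokoo/ → soritamoduvokoo.
Rule 2 (intervocalic voicing): /t/ is a voiceless stop between vowels /i/ and /a/, so it voices to [d]. /k/ is a voiceless stop between vowels /o/ and /o/, so it voices to [g]. /soritamoduvokoo/ → soridamoduvogoo.
Rule 3 (intervocalic spirantization): /d/ is a stop between vowels /i/ and /a/, so it spirantizes to the fricative [z]. /d/ is a stop between vowels /o/ and /u/, so it spirantizes to the fricative [z]. /soridamoduvogoo/ → sorizamozuvogoo.
Rule 4 (final vowel raising): /o/ is a mid vowel in word-final position, so it raises to [u]. /sorizamozuvogoo/ → sorizamozuvogou.

sorizamozuvogou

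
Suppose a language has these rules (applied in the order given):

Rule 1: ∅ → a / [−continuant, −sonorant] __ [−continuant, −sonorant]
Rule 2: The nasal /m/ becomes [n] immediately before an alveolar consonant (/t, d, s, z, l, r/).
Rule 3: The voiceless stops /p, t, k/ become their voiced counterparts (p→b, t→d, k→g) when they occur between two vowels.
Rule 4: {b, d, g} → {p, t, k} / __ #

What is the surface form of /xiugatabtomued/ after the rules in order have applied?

xiugadabadomuet

Rule 1 (stop-cluster a-epenthesis): /b/ and /t/ form a stop–stop cluster, so [a] is inserted between them. /xiugatabtomued/ → xiugatabatomued.
Rule 2 (nasal place assimilation): no segment meets the environment; /xiugatabatomued/ is unchanged.
Rule 3 (intervocalic voicing): /t/ is a voiceless stop between vowels /a/ and /a/, so it voices to [d]. /t/ is a voiceless stop between vowels /a/ and /o/, so it voices to [d]. /xiugatabatomued/ → xiugadabadomued.
Rule 4 (final devoicing): /d/ is a voiced stop in word-final position, so it devoices to [t]. /xiugadabadomued/ → xiugadabadomuet.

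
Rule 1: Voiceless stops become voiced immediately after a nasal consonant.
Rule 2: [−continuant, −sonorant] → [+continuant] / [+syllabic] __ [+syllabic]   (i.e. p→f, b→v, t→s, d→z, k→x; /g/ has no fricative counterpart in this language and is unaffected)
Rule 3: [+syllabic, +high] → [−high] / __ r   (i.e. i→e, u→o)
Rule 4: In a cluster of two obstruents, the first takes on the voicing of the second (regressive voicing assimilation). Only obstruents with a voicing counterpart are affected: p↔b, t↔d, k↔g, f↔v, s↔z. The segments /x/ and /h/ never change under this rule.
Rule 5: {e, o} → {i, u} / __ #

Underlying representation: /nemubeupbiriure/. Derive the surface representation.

nemuveubberiori

Rule 1 (post-nasal voicing): no segment meets the environment; /nemubeupbiriure/ is unchanged.
Rule 2 (intervocalic spirantization): /b/ is a stop between vowels /u/ and /e/, so it spirantizes to the fricative [v]. /nemubeupbiriure/ → nemuveupbiriure.
Rule 3 (pre-rhotic lowering): /i/ is a high vowel immediately before /r/, so it lowers to [e]. /u/ is a high vowel immediately before /r/, so it lowers to [o]. /nemuveupbiriure/ → nemuveupberiore.
Rule 4 (regressive voicing assimilation): /p/ precedes the voiced obstruent /b/, so it voices to [b] by assimilation. /nemuveupberiore/ → nemuveubberiore.
Rule 5 (final vowel raising): /e/ is a mid vowel in word-final position, so it raises to [i]. /nemuveubberiore/ → nemuveubberiori.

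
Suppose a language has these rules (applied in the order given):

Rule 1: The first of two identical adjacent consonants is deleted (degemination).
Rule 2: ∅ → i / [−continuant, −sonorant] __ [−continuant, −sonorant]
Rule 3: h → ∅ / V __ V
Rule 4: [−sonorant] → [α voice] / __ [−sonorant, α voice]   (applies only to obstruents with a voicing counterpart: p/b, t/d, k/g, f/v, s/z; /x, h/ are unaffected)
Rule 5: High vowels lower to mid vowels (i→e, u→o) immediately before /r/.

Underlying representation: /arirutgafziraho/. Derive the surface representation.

Rule 1 (degemination): no segment meets the environment; /arirutgafziraho/ is unchanged.
Rule 2 (stop-cluster i-epenthesis): /t/ and /g/ form a stop–stop cluster, so [i] is inserted between them. /arirutgafziraho/ → arirutigafziraho.
Rule 3 (intervocalic h-deletion): /h/ occurs between vowels /a/ and /o/, so it deletes. /arirutigafziraho/ → arirutigafzirao.
Rule 4 (regressive voicing assimilation): /f/ precedes the voiced obstruent /z/, so it voices to [v] by assimilation. /arirutigafzirao/ → arirutigavzirao.
Rule 5 (pre-rhotic lowering): /i/ is a high vowel immediately before /r/, so it lowers to [e]. /i/ is a high vowel immediately before /r/, so it lowers to [e]. /arirutigavzirao/ → arerutigavzerao.

arerutigavzerao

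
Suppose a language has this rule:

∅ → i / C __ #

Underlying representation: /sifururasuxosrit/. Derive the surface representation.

sifururasuxosriti

the form ends in the consonant /t/, so [i] is inserted word-finally.
Surface form: [sifururasuxosriti].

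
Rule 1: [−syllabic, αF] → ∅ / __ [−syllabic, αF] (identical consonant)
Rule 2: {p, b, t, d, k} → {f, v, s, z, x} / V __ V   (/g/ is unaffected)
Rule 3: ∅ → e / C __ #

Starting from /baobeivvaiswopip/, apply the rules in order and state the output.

Rule 1 (degemination): /vv/ is a geminate; the first /v/ deletes. /baobeivvaiswopip/ → baobeivaiswopip.
Rule 2 (intervocalic spirantization): /b/ is a stop between vowels /o/ and /e/, so it spirantizes to the fricative [v]. /p/ is a stop between vowels /o/ and /i/, so it spirantizes to the fricative [f]. /baobeivaiswopip/ → baoveivaiswofip.
Rule 3 (final e-epenthesis): the form ends in the consonant /p/, so [e] is inserted word-finally. /baoveivaiswofip/ → baoveivaiswofipe.

baoveivaiswofipe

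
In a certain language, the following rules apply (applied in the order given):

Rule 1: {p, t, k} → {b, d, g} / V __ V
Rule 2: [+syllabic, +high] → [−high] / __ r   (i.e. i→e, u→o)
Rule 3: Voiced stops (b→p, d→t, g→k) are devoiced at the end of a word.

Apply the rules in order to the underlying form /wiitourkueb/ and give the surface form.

wiidoorkuep

Rule 1 (intervocalic voicing): /t/ is a voiceless stop between vowels /i/ and /o/, so it voices to [d]. /wiitourkueb/ → wiidourkueb.
Rule 2 (pre-rhotic lowering): /u/ is a high vowel immediately before /r/, so it lowers to [o]. /wiidourkueb/ → wiidoorkueb.
Rule 3 (final devoicing): /b/ is a voiced stop in word-final position, so it devoices to [p]. /wiidoorkueb/ → wiidoorkuep.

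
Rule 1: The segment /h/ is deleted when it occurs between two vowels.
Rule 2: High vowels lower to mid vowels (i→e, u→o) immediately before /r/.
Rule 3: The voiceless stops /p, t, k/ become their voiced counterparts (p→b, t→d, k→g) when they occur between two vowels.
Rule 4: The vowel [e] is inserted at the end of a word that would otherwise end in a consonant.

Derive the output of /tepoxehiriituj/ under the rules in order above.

teboxeeriiduje

Rule 1 (intervocalic h-deletion): /h/ occurs between vowels /e/ and /i/, so it deletes. /tepoxehiriituj/ → tepoxeiriituj.
Rule 2 (pre-rhotic lowering): /i/ is a high vowel immediately before /r/, so it lowers to [e]. /tepoxeiriituj/ → tepoxeeriituj.
Rule 3 (intervocalic voicing): /p/ is a voiceless stop between vowels /e/ and /o/, so it voices to [b]. /t/ is a voiceless stop between vowels /i/ and /u/, so it voices to [d]. /tepoxeeriituj/ → teboxeeriiduj.
Rule 4 (final e-epenthesis): the form ends in the consonant /j/, so [e] is inserted word-finally. /teboxeeriiduj/ → teboxeeriiduje.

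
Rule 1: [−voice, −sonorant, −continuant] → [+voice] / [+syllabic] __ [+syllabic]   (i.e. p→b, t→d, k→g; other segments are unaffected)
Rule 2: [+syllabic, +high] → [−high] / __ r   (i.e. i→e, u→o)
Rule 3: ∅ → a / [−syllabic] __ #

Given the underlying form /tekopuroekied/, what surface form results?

tegoboroegieda

Rule 1 (intervocalic voicing): /k/ is a voiceless stop between vowels /e/ and /o/, so it voices to [g]. /p/ is a voiceless stop between vowels /o/ and /u/, so it voices to [b]. /k/ is a voiceless stop between vowels /e/ and /i/, so it voices to [g]. /tekopuroekied/ → tegoburoegied.
Rule 2 (pre-rhotic lowering): /u/ is a high vowel immediately before /r/, so it lowers to [o]. /tegoburoegied/ → tegoboroegied.
Rule 3 (final a-epenthesis): the form ends in the consonant /d/, so [a] is inserted word-finally. /tegoboroegied/ → tegoboroegieda.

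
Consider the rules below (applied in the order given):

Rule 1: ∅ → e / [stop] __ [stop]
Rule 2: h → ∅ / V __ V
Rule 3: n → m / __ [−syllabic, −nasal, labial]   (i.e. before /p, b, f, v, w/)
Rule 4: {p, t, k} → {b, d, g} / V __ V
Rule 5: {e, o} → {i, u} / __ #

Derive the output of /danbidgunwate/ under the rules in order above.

dambidegumwadi

Rule 1 (stop-cluster e-epenthesis): /d/ and /g/ form a stop–stop cluster, so [e] is inserted between them. /danbidgunwate/ → danbidegunwate.
Rule 2 (intervocalic h-deletion): no segment meets the environment; /danbidegunwate/ is unchanged.
Rule 3 (nasal place assimilation): /n/ precedes the labial consonant /b/, so it assimilates in place to [m]. /n/ precedes the labial consonant /w/, so it assimilates in place to [m]. /danbidegunwate/ → dambidegumwate.
Rule 4 (intervocalic voicing): /t/ is a voiceless stop between vowels /a/ and /e/, so it voices to [d]. /dambidegumwate/ → dambidegumwade.
Rule 5 (final vowel raising): /e/ is a mid vowel in word-final position, so it raises to [i]. /dambidegumwade/ → dambidegumwadi.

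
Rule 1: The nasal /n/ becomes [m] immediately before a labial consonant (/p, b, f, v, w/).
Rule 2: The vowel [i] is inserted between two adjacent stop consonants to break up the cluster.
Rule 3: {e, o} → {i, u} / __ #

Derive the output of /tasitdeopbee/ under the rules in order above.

tasitideopibei

Rule 1 (nasal place assimilation): no segment meets the environment; /tasitdeopbee/ is unchanged.
Rule 2 (stop-cluster i-epenthesis): /t/ and /d/ form a stop–stop cluster, so [i] is inserted between them. /p/ and /b/ form a stop–stop cluster, so [i] is inserted between them. /tasitdeopbee/ → tasitideopibee.
Rule 3 (final vowel raising): /e/ is a mid vowel in word-final position, so it raises to [i]. /tasitideopibee/ → tasitideopibei.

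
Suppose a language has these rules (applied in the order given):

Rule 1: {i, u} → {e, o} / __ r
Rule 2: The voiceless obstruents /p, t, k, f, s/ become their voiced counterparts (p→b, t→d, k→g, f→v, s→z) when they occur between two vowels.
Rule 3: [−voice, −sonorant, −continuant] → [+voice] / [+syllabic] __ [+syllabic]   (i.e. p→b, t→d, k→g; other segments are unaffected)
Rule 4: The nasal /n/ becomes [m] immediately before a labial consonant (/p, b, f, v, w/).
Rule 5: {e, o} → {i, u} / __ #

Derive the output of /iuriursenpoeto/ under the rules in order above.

ioriorsempoedu

Rule 1 (pre-rhotic lowering): /u/ is a high vowel immediately before /r/, so it lowers to [o]. /u/ is a high vowel immediately before /r/, so it lowers to [o]. /iuriursenpoeto/ → ioriorsenpoeto.
Rule 2 (intervocalic voicing): /t/ is a voiceless obstruent between vowels /e/ and /o/, so it voices to [d]. /ioriorsenpoeto/ → ioriorsenpoedo.
Rule 3 (intervocalic voicing): no segment meets the environment; /ioriorsenpoedo/ is unchanged.
Rule 4 (nasal place assimilation): /n/ precedes the labial consonant /p/, so it assimilates in place to [m]. /ioriorsenpoedo/ → ioriorsempoedo.
Rule 5 (final vowel raising): /o/ is a mid vowel in word-final position, so it raises to [u]. /ioriorsempoedo/ → ioriorsempoedu.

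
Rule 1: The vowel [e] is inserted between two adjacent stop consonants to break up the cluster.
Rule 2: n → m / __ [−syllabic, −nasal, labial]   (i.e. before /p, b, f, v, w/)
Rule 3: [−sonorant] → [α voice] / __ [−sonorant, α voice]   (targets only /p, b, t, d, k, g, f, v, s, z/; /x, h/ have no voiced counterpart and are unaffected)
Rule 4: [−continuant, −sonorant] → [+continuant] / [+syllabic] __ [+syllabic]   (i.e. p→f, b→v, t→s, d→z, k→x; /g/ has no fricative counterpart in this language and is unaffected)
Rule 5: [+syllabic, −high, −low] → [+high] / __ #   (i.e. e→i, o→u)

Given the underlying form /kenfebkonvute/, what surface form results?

Rule 1 (stop-cluster e-epenthesis): /b/ and /k/ form a stop–stop cluster, so [e] is inserted between them. /kenfebkonvute/ → kenfebekonvute.
Rule 2 (nasal place assimilation): /n/ precedes the labial consonant /f/, so it assimilates in place to [m]. /n/ precedes the labial consonant /v/, so it assimilates in place to [m]. /kenfebekonvute/ → kemfebekomvute.
Rule 3 (regressive voicing assimilation): no segment meets the environment; /kemfebekomvute/ is unchanged.
Rule 4 (intervocalic spirantization): /b/ is a stop between vowels /e/ and /e/, so it spirantizes to the fricative [v]. /k/ is a stop between vowels /e/ and /o/, so it spirantizes to the fricative [x]. /t/ is a stop between vowels /u/ and /e/, so it spirantizes to the fricative [s]. /kemfebekomvute/ → kemfevexomvuse.
Rule 5 (final vowel raising): /e/ is a mid vowel in word-final position, so it raises to [i]. /kemfevexomvuse/ → kemfevexomvusi.

kemfevexomvusi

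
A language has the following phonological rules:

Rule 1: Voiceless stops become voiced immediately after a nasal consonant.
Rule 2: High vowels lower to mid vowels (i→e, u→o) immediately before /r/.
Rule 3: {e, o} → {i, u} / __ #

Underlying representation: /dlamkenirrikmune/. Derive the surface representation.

Rule 1 (post-nasal voicing): /k/ is a voiceless stop immediately after the nasal /m/, so it voices to [g]. /dlamkenirrikmune/ → dlamgenirrikmune.
Rule 2 (pre-rhotic lowering): /i/ is a high vowel immediately before /r/, so it lowers to [e]. /dlamgenirrikmune/ → dlamgenerrikmune.
Rule 3 (final vowel raising): /e/ is a mid vowel in word-final position, so it raises to [i]. /dlamgenerrikmune/ → dlamgenerrikmuni.

dlamgenerrikmuni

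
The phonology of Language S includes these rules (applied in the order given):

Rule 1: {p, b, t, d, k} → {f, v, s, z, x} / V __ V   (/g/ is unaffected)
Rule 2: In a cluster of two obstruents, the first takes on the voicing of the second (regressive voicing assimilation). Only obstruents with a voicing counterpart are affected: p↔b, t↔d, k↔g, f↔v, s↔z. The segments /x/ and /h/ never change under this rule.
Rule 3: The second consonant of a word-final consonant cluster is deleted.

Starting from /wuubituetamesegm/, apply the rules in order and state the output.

Rule 1 (intervocalic spirantization): /b/ is a stop between vowels /u/ and /i/, so it spirantizes to the fricative [v]. /t/ is a stop between vowels /i/ and /u/, so it spirantizes to the fricative [s]. /t/ is a stop between vowels /e/ and /a/, so it spirantizes to the fricative [s]. /wuubituetamesegm/ → wuuvisuesamesegm.
Rule 2 (regressive voicing assimilation): no segment meets the environment; /wuuvisuesamesegm/ is unchanged.
Rule 3 (final cluster simplification): /m/ is the second consonant of a word-final cluster /gm/, so it deletes. /wuuvisuesamesegm/ → wuuvisuesameseg.

wuuvisuesameseg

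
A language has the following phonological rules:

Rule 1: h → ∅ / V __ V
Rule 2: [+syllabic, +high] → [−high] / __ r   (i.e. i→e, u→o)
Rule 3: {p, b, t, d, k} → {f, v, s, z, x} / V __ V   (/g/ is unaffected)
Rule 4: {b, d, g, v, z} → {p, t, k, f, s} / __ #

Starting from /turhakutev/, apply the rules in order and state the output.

torhaxusef

Rule 1 (intervocalic h-deletion): no segment meets the environment; /turhakutev/ is unchanged.
Rule 2 (pre-rhotic lowering): /u/ is a high vowel immediately before /r/, so it lowers to [o]. /turhakutev/ → torhakutev.
Rule 3 (intervocalic spirantization): /k/ is a stop between vowels /a/ and /u/, so it spirantizes to the fricative [x]. /t/ is a stop between vowels /u/ and /e/, so it spirantizes to the fricative [s]. /torhakutev/ → torhaxusev.
Rule 4 (final devoicing): /v/ is a voiced obstruent in word-final position, so it devoices to [f]. /torhaxusev/ → torhaxusef.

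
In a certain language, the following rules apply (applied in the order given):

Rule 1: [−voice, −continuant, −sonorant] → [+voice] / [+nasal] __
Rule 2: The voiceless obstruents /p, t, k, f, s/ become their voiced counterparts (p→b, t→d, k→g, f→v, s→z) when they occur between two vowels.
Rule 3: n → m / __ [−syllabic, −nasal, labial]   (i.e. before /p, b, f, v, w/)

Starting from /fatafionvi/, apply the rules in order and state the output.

Rule 1 (post-nasal voicing): no segment meets the environment; /fatafionvi/ is unchanged.
Rule 2 (intervocalic voicing): /t/ is a voiceless obstruent between vowels /a/ and /a/, so it voices to [d]. /f/ is a voiceless obstruent between vowels /a/ and /i/, so it voices to [v]. /fatafionvi/ → fadavionvi.
Rule 3 (nasal place assimilation): /n/ precedes the labial consonant /v/, so it assimilates in place to [m]. /fadavionvi/ → fadaviomvi.

fadaviomvi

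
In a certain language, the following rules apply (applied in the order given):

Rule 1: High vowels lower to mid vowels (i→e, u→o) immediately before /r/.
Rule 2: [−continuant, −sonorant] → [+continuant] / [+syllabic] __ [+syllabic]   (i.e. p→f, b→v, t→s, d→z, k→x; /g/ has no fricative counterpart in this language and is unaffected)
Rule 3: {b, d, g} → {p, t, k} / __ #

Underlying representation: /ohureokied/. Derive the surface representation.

ohoreoxiet

Rule 1 (pre-rhotic lowering): /u/ is a high vowel immediately before /r/, so it lowers to [o]. /ohureokied/ → ohoreokied.
Rule 2 (intervocalic spirantization): /k/ is a stop between vowels /o/ and /i/, so it spirantizes to the fricative [x]. /ohoreokied/ → ohoreoxied.
Rule 3 (final devoicing): /d/ is a voiced stop in word-final position, so it devoices to [t]. /ohoreoxied/ → ohoreoxiet.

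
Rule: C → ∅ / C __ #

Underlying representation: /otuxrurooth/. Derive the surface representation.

otuxruroot

/h/ is the second consonant of a word-final cluster /th/, so it deletes.
The other instances of /t/, /x/, /r/ do not occur in the required environment and remain unchanged.
Surface form: [otuxruroot].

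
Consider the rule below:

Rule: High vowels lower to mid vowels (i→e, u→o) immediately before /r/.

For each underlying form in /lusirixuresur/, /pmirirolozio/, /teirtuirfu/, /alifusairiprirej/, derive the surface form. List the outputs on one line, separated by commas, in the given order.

/lusirixuresur/: /i/ is a high vowel immediately before /r/, so it lowers to [e]. /u/ is a high vowel immediately before /r/, so it lowers to [o]. /u/ is a high vowel immediately before /r/, so it lowers to [o]. → [luserixoresor].
/pmirirolozio/: /i/ is a high vowel immediately before /r/, so it lowers to [e]. /i/ is a high vowel immediately before /r/, so it lowers to [e]. → [pmererolozio].
/teirtuirfu/: /i/ is a high vowel immediately before /r/, so it lowers to [e]. /i/ is a high vowel immediately before /r/, so it lowers to [e]. → [teertuerfu].
/alifusairiprirej/: /i/ is a high vowel immediately before /r/, so it lowers to [e]. /i/ is a high vowel immediately before /r/, so it lowers to [e]. → [alifusaeriprerej].

luserixoresor, pmererolozio, teertuerfu, alifusaeriprerej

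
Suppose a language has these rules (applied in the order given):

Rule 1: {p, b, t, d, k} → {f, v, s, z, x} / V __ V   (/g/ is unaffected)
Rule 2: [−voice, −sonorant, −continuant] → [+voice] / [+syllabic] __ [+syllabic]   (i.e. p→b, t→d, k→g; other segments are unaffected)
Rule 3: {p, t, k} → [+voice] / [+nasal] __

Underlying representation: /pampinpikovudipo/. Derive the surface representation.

Rule 1 (intervocalic spirantization): /k/ is a stop between vowels /i/ and /o/, so it spirantizes to the fricative [x]. /d/ is a stop between vowels /u/ and /i/, so it spirantizes to the fricative [z]. /p/ is a stop between vowels /i/ and /o/, so it spirantizes to the fricative [f]. /pampinpikovudipo/ → pampinpixovuzifo.
Rule 2 (intervocalic voicing): no segment meets the environment; /pampinpixovuzifo/ is unchanged.
Rule 3 (post-nasal voicing): /p/ is a voiceless stop immediately after the nasal /m/, so it voices to [b]. /p/ is a voiceless stop immediately after the nasal /n/, so it voices to [b]. /pampinpixovuzifo/ → pambinbixovuzifo.

pambinbixovuzifo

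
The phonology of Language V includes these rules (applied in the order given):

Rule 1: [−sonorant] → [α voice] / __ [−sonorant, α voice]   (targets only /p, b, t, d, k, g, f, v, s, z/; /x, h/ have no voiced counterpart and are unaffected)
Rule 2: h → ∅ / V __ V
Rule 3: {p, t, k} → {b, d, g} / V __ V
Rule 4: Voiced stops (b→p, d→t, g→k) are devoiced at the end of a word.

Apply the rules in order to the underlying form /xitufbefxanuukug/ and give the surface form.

xiduvbefxanuuguk

Rule 1 (regressive voicing assimilation): /f/ precedes the voiced obstruent /b/, so it voices to [v] by assimilation. /xitufbefxanuukug/ → xituvbefxanuukug.
Rule 2 (intervocalic h-deletion): no segment meets the environment; /xituvbefxanuukug/ is unchanged.
Rule 3 (intervocalic voicing): /t/ is a voiceless stop between vowels /i/ and /u/, so it voices to [d]. /k/ is a voiceless stop between vowels /u/ and /u/, so it voices to [g]. /xituvbefxanuukug/ → xiduvbefxanuugug.
Rule 4 (final devoicing): /g/ is a voiced stop in word-final position, so it devoices to [k]. /xiduvbefxanuugug/ → xiduvbefxanuuguk.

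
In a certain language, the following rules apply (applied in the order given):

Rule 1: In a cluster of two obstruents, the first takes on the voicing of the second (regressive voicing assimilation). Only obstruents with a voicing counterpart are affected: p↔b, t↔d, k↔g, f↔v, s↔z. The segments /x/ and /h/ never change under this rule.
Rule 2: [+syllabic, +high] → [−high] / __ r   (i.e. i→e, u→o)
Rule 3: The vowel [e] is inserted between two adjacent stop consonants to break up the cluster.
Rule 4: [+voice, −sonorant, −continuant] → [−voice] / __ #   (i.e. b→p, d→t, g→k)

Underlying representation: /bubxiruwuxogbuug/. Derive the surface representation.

Rule 1 (regressive voicing assimilation): /b/ precedes the voiceless obstruent /x/, so it devoices to [p] by assimilation. /bubxiruwuxogbuug/ → bupxiruwuxogbuug.
Rule 2 (pre-rhotic lowering): /i/ is a high vowel immediately before /r/, so it lowers to [e]. /bupxiruwuxogbuug/ → bupxeruwuxogbuug.
Rule 3 (stop-cluster e-epenthesis): /g/ and /b/ form a stop–stop cluster, so [e] is inserted between them. /bupxeruwuxogbuug/ → bupxeruwuxogebuug.
Rule 4 (final devoicing): /g/ is a voiced stop in word-final position, so it devoices to [k]. /bupxeruwuxogebuug/ → bupxeruwuxogebuuk.

bupxeruwuxogebuuk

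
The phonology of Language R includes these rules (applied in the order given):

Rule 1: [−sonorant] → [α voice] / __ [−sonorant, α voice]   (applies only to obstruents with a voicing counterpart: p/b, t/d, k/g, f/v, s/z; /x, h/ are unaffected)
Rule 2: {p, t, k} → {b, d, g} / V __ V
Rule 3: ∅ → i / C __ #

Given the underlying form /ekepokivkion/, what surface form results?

Rule 1 (regressive voicing assimilation): /v/ precedes the voiceless obstruent /k/, so it devoices to [f] by assimilation. /ekepokivkion/ → ekepokifkion.
Rule 2 (intervocalic voicing): /k/ is a voiceless stop between vowels /e/ and /e/, so it voices to [g]. /p/ is a voiceless stop between vowels /e/ and /o/, so it voices to [b]. /k/ is a voiceless stop between vowels /o/ and /i/, so it voices to [g]. /ekepokifkion/ → egebogifkion.
Rule 3 (final i-epenthesis): the form ends in the consonant /n/, so [i] is inserted word-finally. /egebogifkion/ → egebogifkioni.

egebogifkioni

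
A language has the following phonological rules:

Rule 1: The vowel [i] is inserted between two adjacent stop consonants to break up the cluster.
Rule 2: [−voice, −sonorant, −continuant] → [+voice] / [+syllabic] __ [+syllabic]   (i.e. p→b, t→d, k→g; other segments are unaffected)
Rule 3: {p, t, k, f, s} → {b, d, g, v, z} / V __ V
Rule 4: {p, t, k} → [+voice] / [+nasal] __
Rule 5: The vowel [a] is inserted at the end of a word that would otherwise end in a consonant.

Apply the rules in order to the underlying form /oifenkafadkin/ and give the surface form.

Rule 1 (stop-cluster i-epenthesis): /d/ and /k/ form a stop–stop cluster, so [i] is inserted between them. /oifenkafadkin/ → oifenkafadikin.
Rule 2 (intervocalic voicing): /k/ is a voiceless stop between vowels /i/ and /i/, so it voices to [g]. /oifenkafadikin/ → oifenkafadigin.
Rule 3 (intervocalic voicing): /f/ is a voiceless obstruent between vowels /i/ and /e/, so it voices to [v]. /f/ is a voiceless obstruent between vowels /a/ and /a/, so it voices to [v]. /oifenkafadigin/ → oivenkavadigin.
Rule 4 (post-nasal voicing): /k/ is a voiceless stop immediately after the nasal /n/, so it voices to [g]. /oivenkavadigin/ → oivengavadigin.
Rule 5 (final a-epenthesis): the form ends in the consonant /n/, so [a] is inserted word-finally. /oivengavadigin/ → oivengavadigina.

oivengavadigina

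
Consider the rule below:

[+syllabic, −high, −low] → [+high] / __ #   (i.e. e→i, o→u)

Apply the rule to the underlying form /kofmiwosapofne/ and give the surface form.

/e/ is a mid vowel in word-final position, so it raises to [i].
The other instances of /o/ do not occur in the required environment and remain unchanged.
Surface form: [kofmiwosapofni].

kofmiwosapofni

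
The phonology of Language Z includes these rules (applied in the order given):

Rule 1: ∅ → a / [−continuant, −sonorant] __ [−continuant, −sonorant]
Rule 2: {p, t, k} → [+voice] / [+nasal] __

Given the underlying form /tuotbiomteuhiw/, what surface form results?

Rule 1 (stop-cluster a-epenthesis): /t/ and /b/ form a stop–stop cluster, so [a] is inserted between them. /tuotbiomteuhiw/ → tuotabiomteuhiw.
Rule 2 (post-nasal voicing): /t/ is a voiceless stop immediately after the nasal /m/, so it voices to [d]. /tuotabiomteuhiw/ → tuotabiomdeuhiw.

tuotabiomdeuhiw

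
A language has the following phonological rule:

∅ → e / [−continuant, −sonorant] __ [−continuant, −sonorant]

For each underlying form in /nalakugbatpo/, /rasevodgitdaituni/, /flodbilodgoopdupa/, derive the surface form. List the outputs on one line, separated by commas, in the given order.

nalakugebatepo, rasevodegitedaituni, flodebilodegoopedupa

/nalakugbatpo/: /g/ and /b/ form a stop–stop cluster, so [e] is inserted between them. /t/ and /p/ form a stop–stop cluster, so [e] is inserted between them. → [nalakugebatepo].
/rasevodgitdaituni/: /d/ and /g/ form a stop–stop cluster, so [e] is inserted between them. /t/ and /d/ form a stop–stop cluster, so [e] is inserted between them. → [rasevodegitedaituni].
/flodbilodgoopdupa/: /d/ and /b/ form a stop–stop cluster, so [e] is inserted between them. /d/ and /g/ form a stop–stop cluster, so [e] is inserted between them. /p/ and /d/ form a stop–stop cluster, so [e] is inserted between them. → [flodebilodegoopedupa].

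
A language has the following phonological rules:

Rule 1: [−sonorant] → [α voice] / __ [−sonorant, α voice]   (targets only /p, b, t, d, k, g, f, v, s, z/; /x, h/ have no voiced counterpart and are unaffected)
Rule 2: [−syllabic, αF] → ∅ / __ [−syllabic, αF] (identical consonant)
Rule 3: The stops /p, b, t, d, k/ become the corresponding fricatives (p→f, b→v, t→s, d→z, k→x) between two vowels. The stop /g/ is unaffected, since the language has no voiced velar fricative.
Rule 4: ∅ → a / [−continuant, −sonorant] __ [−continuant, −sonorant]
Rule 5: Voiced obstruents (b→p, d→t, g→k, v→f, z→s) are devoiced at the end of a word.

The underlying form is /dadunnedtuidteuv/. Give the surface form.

Rule 1 (regressive voicing assimilation): /d/ precedes the voiceless obstruent /t/, so it devoices to [t] by assimilation. /d/ precedes the voiceless obstruent /t/, so it devoices to [t] by assimilation. /dadunnedtuidteuv/ → dadunnettuitteuv.
Rule 2 (degemination): /nn/ is a geminate; the first /n/ deletes. /tt/ is a geminate; the first /t/ deletes. /tt/ is a geminate; the first /t/ deletes. /dadunnettuitteuv/ → dadunetuiteuv.
Rule 3 (intervocalic spirantization): /d/ is a stop between vowels /a/ and /u/, so it spirantizes to the fricative [z]. /t/ is a stop between vowels /e/ and /u/, so it spirantizes to the fricative [s]. /t/ is a stop between vowels /i/ and /e/, so it spirantizes to the fricative [s]. /dadunetuiteuv/ → dazunesuiseuv.
Rule 4 (stop-cluster a-epenthesis): no segment meets the environment; /dazunesuiseuv/ is unchanged.
Rule 5 (final devoicing): /v/ is a voiced obstruent in word-final position, so it devoices to [f]. /dazunesuiseuv/ → dazunesuiseuf.

dazunesuiseuf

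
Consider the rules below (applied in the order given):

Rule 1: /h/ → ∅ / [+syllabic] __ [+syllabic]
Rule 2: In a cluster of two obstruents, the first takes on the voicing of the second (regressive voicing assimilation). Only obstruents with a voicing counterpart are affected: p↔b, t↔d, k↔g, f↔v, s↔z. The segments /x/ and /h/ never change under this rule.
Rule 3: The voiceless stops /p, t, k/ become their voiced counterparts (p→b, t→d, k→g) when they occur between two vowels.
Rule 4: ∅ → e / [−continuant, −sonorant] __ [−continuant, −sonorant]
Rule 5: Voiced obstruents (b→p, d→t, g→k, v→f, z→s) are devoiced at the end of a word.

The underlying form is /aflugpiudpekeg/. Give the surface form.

Rule 1 (intervocalic h-deletion): no segment meets the environment; /aflugpiudpekeg/ is unchanged.
Rule 2 (regressive voicing assimilation): /g/ precedes the voiceless obstruent /p/, so it devoices to [k] by assimilation. /d/ precedes the voiceless obstruent /p/, so it devoices to [t] by assimilation. /aflugpiudpekeg/ → aflukpiutpekeg.
Rule 3 (intervocalic voicing): /k/ is a voiceless stop between vowels /e/ and /e/, so it voices to [g]. /aflukpiutpekeg/ → aflukpiutpegeg.
Rule 4 (stop-cluster e-epenthesis): /k/ and /p/ form a stop–stop cluster, so [e] is inserted between them. /t/ and /p/ form a stop–stop cluster, so [e] is inserted between them. /aflukpiutpegeg/ → aflukepiutepegeg.
Rule 5 (final devoicing): /g/ is a voiced obstruent in word-final position, so it devoices to [k]. /aflukepiutepegeg/ → aflukepiutepegek.

aflukepiutepegek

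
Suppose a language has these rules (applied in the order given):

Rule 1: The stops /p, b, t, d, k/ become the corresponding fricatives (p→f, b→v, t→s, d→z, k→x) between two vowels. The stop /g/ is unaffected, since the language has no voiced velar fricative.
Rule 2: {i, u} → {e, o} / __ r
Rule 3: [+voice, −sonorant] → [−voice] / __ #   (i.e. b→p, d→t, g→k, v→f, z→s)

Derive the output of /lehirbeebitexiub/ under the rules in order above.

Rule 1 (intervocalic spirantization): /b/ is a stop between vowels /e/ and /i/, so it spirantizes to the fricative [v]. /t/ is a stop between vowels /i/ and /e/, so it spirantizes to the fricative [s]. /lehirbeebitexiub/ → lehirbeevisexiub.
Rule 2 (pre-rhotic lowering): /i/ is a high vowel immediately before /r/, so it lowers to [e]. /lehirbeevisexiub/ → leherbeevisexiub.
Rule 3 (final devoicing): /b/ is a voiced obstruent in word-final position, so it devoices to [p]. /leherbeevisexiub/ → leherbeevisexiup.

leherbeevisexiup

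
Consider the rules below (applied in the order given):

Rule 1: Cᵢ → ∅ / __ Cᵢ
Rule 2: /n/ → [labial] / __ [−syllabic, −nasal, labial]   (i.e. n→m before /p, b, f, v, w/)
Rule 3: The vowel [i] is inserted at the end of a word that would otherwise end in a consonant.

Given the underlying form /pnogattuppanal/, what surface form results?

Rule 1 (degemination): /tt/ is a geminate; the first /t/ deletes. /pp/ is a geminate; the first /p/ deletes. /pnogattuppanal/ → pnogatupanal.
Rule 2 (nasal place assimilation): no segment meets the environment; /pnogatupanal/ is unchanged.
Rule 3 (final i-epenthesis): the form ends in the consonant /l/, so [i] is inserted word-finally. /pnogatupanal/ → pnogatupanali.

pnogatupanali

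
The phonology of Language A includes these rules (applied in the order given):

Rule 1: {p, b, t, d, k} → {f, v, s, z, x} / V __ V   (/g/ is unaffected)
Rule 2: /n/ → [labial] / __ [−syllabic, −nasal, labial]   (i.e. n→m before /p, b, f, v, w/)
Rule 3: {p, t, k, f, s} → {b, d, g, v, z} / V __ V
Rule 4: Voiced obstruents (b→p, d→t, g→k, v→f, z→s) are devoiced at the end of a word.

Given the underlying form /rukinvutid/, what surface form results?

ruximvuzit

Rule 1 (intervocalic spirantization): /k/ is a stop between vowels /u/ and /i/, so it spirantizes to the fricative [x]. /t/ is a stop between vowels /u/ and /i/, so it spirantizes to the fricative [s]. /rukinvutid/ → ruxinvusid.
Rule 2 (nasal place assimilation): /n/ precedes the labial consonant /v/, so it assimilates in place to [m]. /ruxinvusid/ → ruximvusid.
Rule 3 (intervocalic voicing): /s/ is a voiceless obstruent between vowels /u/ and /i/, so it voices to [z]. /ruximvusid/ → ruximvuzid.
Rule 4 (final devoicing): /d/ is a voiced obstruent in word-final position, so it devoices to [t]. /ruximvuzid/ → ruximvuzit.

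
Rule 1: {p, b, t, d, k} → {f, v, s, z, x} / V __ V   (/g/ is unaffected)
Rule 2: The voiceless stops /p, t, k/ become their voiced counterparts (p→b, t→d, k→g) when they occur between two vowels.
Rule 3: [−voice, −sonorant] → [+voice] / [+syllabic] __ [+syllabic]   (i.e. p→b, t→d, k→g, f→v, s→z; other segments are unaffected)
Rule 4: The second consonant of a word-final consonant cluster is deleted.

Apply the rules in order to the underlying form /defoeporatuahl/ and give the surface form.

devoevorazuah

Rule 1 (intervocalic spirantization): /p/ is a stop between vowels /e/ and /o/, so it spirantizes to the fricative [f]. /t/ is a stop between vowels /a/ and /u/, so it spirantizes to the fricative [s]. /defoeporatuahl/ → defoeforasuahl.
Rule 2 (intervocalic voicing): no segment meets the environment; /defoeforasuahl/ is unchanged.
Rule 3 (intervocalic voicing): /f/ is a voiceless obstruent between vowels /e/ and /o/, so it voices to [v]. /f/ is a voiceless obstruent between vowels /e/ and /o/, so it voices to [v]. /s/ is a voiceless obstruent between vowels /a/ and /u/, so it voices to [z]. /defoeforasuahl/ → devoevorazuahl.
Rule 4 (final cluster simplification): /l/ is the second consonant of a word-final cluster /hl/, so it deletes. /devoevorazuahl/ → devoevorazuah.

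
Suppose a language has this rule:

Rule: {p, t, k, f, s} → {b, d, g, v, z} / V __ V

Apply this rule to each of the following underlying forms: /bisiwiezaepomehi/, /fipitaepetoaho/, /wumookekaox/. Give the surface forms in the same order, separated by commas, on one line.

/bisiwiezaepomehi/: /s/ is a voiceless obstruent between vowels /i/ and /i/, so it voices to [z]. /p/ is a voiceless obstruent between vowels /e/ and /o/, so it voices to [b]. → [biziwiezaebomehi].
/fipitaepetoaho/: /p/ is a voiceless obstruent between vowels /i/ and /i/, so it voices to [b]. /t/ is a voiceless obstruent between vowels /i/ and /a/, so it voices to [d]. /p/ is a voiceless obstruent between vowels /e/ and /e/, so it voices to [b]. /t/ is a voiceless obstruent between vowels /e/ and /o/, so it voices to [d]. → [fibidaebedoaho].
/wumookekaox/: /k/ is a voiceless obstruent between vowels /o/ and /e/, so it voices to [g]. /k/ is a voiceless obstruent between vowels /e/ and /a/, so it voices to [g]. → [wumoogegaox].

biziwiezaebomehi, fibidaebedoaho, wumoogegaox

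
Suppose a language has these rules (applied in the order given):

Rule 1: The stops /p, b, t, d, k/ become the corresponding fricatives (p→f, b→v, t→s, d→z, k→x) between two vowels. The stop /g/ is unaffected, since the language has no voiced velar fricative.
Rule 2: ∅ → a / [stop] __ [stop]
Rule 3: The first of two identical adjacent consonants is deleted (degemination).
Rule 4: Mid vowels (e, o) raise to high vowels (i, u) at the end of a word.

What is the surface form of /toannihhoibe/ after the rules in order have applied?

toanihoivi

Rule 1 (intervocalic spirantization): /b/ is a stop between vowels /i/ and /e/, so it spirantizes to the fricative [v]. /toannihhoibe/ → toannihhoive.
Rule 2 (stop-cluster a-epenthesis): no segment meets the environment; /toannihhoive/ is unchanged.
Rule 3 (degemination): /nn/ is a geminate; the first /n/ deletes. /hh/ is a geminate; the first /h/ deletes. /toannihhoive/ → toanihoive.
Rule 4 (final vowel raising): /e/ is a mid vowel in word-final position, so it raises to [i]. /toanihoive/ → toanihoivi.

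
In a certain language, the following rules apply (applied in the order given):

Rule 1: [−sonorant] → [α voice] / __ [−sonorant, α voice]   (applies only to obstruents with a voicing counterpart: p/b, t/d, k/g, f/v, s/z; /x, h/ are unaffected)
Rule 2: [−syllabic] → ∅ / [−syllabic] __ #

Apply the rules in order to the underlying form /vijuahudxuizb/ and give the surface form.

vijuahutxuiz

Rule 1 (regressive voicing assimilation): /d/ precedes the voiceless obstruent /x/, so it devoices to [t] by assimilation. /vijuahudxuizb/ → vijuahutxuizb.
Rule 2 (final cluster simplification): /b/ is the second consonant of a word-final cluster /zb/, so it deletes. /vijuahutxuizb/ → vijuahutxuiz.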